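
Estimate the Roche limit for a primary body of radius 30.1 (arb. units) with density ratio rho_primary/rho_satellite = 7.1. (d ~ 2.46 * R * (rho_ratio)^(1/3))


d_Roche = 2.46 * 30.1 * 7.1^(1/3) = 142.3162

142.3162


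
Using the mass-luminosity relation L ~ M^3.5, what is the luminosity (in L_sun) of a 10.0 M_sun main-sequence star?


L/L_sun = (M/M_sun)^3.5 = 10.0^3.5 = 3162.2777

3162.2777 L_sun


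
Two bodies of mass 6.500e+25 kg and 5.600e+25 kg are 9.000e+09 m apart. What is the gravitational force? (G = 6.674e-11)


F = G*m1*m2/r^2 = 6.674e-11 * 6.500e+25 * 5.600e+25 / (9.000e+09)^2 = 6.674e-11 * 3.640e+51 / 8.100e+19 = 2.999e+21

2.999e+21 N


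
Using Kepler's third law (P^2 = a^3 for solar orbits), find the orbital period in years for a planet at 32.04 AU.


P = a^(3/2) = 32.04^1.5 = 181.3589

181.3589 years


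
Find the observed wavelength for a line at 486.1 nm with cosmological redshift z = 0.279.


lam_obs = lam_emit * (1 + z) = 486.1 * (1 + 0.279) = 621.7219

621.7219 nm


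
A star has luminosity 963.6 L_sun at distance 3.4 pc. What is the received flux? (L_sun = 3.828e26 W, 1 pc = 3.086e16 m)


F = L / (4*pi*d^2) = 3.689e+29 / (4*pi*(1.049e+17)^2) = 2.666e-06

2.666e-06 W/m^2


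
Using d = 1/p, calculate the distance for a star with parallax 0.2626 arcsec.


d = 1/p = 1/0.2626 = 3.8081

3.8081 pc


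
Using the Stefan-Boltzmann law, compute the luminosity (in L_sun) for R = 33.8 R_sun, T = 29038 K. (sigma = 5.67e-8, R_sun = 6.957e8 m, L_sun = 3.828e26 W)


R = 33.8 * 6.957e8 m = 2.351466e+10 m. L = 4*pi*R^2*sigma*T^4 = 4*pi*(2.351466e+10)^2 * 5.67e-8 * 29038^4 = 2.801154955e+32 W. L/L_sun = 2.801154955e+32 / 3.828e26 = 731754.1678

731754.1678 L_sun


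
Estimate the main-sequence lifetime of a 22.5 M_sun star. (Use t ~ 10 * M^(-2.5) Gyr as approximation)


t = 10 * M^(-2.5) = 10 * 22.5^(-2.5) = 0.0042

0.0042 Gyr


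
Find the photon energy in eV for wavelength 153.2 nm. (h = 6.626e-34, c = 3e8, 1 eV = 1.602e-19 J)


E = hc/lambda = 6.626e-34 * 3e8 / 1.532e-07 = 1.298e-18 J = 8.0994 eV

8.0994 eV


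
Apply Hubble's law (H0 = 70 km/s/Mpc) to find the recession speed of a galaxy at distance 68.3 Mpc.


v = H0 * d = 70 * 68.3 = 4781.0

4781.0 km/s


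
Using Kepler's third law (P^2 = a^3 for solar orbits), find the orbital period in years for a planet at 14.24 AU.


P = a^(3/2) = 14.24^1.5 = 53.736

53.736 years


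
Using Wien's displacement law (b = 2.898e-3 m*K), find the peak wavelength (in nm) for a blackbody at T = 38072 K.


lam_max = b / T = 2.898e-3 / 38072 = 7.612e-08 m = 76.1189 nm

76.1189 nm


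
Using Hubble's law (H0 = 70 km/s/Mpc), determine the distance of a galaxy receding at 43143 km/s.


d = v / H0 = 43143 / 70 = 616.3286

616.3286 Mpc


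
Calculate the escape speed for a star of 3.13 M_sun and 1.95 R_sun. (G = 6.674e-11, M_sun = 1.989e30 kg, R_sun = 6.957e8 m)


M = 3.13 * 1.989e30 kg = 6.22557e+30 kg; R = 1.95 * 6.957e8 m = 1.356615e+09 m. v_esc = sqrt(2GM/R) = sqrt(2 * 6.674e-11 * 6.22557e+30 / 1.356615e+09) = 782653.176

782653.176 m/s


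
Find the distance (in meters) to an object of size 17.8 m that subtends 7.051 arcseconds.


D = size / theta_rad, theta_rad = 7.051 * pi/(180*3600) = 3.418e-05, D = 520708.2047

520708.2047 m


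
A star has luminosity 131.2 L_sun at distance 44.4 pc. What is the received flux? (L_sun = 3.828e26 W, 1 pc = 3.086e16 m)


F = L / (4*pi*d^2) = 5.022e+28 / (4*pi*(1.370e+18)^2) = 2.129e-09

2.129e-09 W/m^2


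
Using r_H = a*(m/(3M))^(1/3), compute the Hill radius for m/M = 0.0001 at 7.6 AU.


r_H = a * (m/3M)^(1/3) = 7.6 * (0.0001/3)^(1/3) = 0.2446

0.2446 AU


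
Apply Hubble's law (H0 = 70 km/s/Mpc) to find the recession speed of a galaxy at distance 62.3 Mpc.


v = H0 * d = 70 * 62.3 = 4361.0

4361.0 km/s


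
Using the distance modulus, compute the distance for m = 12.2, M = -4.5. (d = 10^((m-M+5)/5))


d = 10^((m - M + 5)/5) = 10^((12.2 - -4.5 + 5)/5) = 21877.6162

21877.6162 pc


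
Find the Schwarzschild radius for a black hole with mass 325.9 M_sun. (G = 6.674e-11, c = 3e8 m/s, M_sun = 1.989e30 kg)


M = 325.9 * 1.989e30 kg = 6.482151e+32 kg. rs = 2GM/c^2 = 2 * 6.674e-11 * 6.482151e+32 / (3e8)^2 = 961375.0172

961375.0172 m


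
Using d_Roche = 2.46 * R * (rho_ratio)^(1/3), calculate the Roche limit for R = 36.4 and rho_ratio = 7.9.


d_Roche = 2.46 * 36.4 * 7.9^(1/3) = 178.3387

178.3387


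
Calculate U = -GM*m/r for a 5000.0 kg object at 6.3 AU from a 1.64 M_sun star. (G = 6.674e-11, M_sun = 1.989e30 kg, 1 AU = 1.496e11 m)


M = 1.64 * 1.989e30 kg = 3.26196e+30 kg; r = 6.3 AU * 1.496e11 m/AU = 9.4248e+11 m. U = -GM*m/r = -(6.674e-11 * 3.26196e+30 * 5000.0) / 9.4248e+11 = -1.155e+12

-1.155e+12 J


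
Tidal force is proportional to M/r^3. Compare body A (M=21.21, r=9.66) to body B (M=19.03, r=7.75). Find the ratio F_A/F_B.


Ratio = (M1/r1^3) / (M2/r2^3) = (21.21/9.66^3) / (19.03/7.75^3) = 0.5755

0.5755


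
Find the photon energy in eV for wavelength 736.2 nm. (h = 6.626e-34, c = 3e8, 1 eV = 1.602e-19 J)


E = hc/lambda = 6.626e-34 * 3e8 / 7.362e-07 = 2.700e-19 J = 1.6854 eV

1.6854 eV


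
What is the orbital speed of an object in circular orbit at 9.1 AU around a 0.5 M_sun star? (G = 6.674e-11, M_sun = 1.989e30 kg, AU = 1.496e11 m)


v = sqrt(GM/r) = sqrt(6.674e-11 * 9.945e+29 / 1.361e+12) = 6982.4688

6982.4688 m/s


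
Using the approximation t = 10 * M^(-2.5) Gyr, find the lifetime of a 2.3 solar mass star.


t = 10 * M^(-2.5) = 10 * 2.3^(-2.5) = 1.2465

1.2465 Gyr


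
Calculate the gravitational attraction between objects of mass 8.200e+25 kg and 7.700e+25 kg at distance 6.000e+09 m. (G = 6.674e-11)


F = G*m1*m2/r^2 = 6.674e-11 * 8.200e+25 * 7.700e+25 / (6.000e+09)^2 = 6.674e-11 * 6.314e+51 / 3.600e+19 = 1.171e+22

1.171e+22 N


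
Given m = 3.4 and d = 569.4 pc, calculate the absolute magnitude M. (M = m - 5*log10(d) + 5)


M = m - 5*log10(d) + 5 = 3.4 - 5*log10(569.4) + 5 = -5.3771

-5.3771


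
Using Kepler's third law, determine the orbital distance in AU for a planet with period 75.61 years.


a = P^(2/3) = 75.61^(2/3) = 17.8808

17.8808 AU


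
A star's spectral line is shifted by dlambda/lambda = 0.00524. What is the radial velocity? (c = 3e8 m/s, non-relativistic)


v = (dlambda/lambda) * c = 0.00524 * 3e8 = 1.572e+06

1.572e+06 m/s


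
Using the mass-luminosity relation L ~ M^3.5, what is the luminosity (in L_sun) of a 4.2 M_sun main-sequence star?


L/L_sun = (M/M_sun)^3.5 = 4.2^3.5 = 151.8352

151.8352 L_sun


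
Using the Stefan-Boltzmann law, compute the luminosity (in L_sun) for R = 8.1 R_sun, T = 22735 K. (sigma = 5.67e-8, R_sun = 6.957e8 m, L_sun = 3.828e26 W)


R = 8.1 * 6.957e8 m = 5.63517e+09 m. L = 4*pi*R^2*sigma*T^4 = 4*pi*(5.63517e+09)^2 * 5.67e-8 * 22735^4 = 6.044867719e+30 W. L/L_sun = 6.044867719e+30 / 3.828e26 = 15791.1905

15791.1905 L_sun


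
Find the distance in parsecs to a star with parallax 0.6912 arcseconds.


d = 1/p = 1/0.6912 = 1.4468

1.4468 pc


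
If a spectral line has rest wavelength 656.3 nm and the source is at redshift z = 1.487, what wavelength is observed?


lam_obs = lam_emit * (1 + z) = 656.3 * (1 + 1.487) = 1632.2181

1632.2181 nm


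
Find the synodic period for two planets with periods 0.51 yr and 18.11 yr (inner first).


1/P_syn = |1/P1 - 1/P2| = |1/0.51 - 1/18.11| => P_syn = 0.5248

0.5248 years


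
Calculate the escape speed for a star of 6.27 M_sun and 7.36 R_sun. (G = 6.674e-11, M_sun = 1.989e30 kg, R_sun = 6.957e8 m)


M = 6.27 * 1.989e30 kg = 1.247103e+31 kg; R = 7.36 * 6.957e8 m = 5.120352e+09 m. v_esc = sqrt(2GM/R) = sqrt(2 * 6.674e-11 * 1.247103e+31 / 5.120352e+09) = 570176.5504

570176.5504 m/s


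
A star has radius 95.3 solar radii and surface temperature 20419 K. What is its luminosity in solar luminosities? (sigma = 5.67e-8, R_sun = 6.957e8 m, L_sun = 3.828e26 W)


R = 95.3 * 6.957e8 m = 6.630021e+10 m. L = 4*pi*R^2*sigma*T^4 = 4*pi*(6.630021e+10)^2 * 5.67e-8 * 20419^4 = 5.444532661e+32 W. L/L_sun = 5.444532661e+32 / 3.828e26 = 1.422e+06

1.422e+06 L_sun


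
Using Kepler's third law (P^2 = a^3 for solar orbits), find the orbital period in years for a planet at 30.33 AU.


P = a^(3/2) = 30.33^1.5 = 167.0354

167.0354 years


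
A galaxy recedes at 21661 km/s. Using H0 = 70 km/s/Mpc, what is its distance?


d = v / H0 = 21661 / 70 = 309.4429

309.4429 Mpc


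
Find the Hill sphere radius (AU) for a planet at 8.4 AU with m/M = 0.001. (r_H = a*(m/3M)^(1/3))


r_H = a * (m/3M)^(1/3) = 8.4 * (0.001/3)^(1/3) = 0.5824

0.5824 AU


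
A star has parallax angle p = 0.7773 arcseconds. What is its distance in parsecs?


d = 1/p = 1/0.7773 = 1.2865

1.2865 pc


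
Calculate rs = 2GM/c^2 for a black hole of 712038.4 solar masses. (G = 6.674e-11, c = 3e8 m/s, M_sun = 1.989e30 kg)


M = 712038.4 * 1.989e30 kg = 1.416244378e+36 kg. rs = 2GM/c^2 = 2 * 6.674e-11 * 1.416244378e+36 / (3e8)^2 = 2.100e+09

2.100e+09 m


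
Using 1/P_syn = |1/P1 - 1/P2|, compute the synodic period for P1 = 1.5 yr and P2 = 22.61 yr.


1/P_syn = |1/P1 - 1/P2| = |1/1.5 - 1/22.61| => P_syn = 1.6066

1.6066 years


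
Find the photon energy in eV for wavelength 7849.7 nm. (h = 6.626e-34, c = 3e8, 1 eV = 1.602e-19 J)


E = hc/lambda = 6.626e-34 * 3e8 / 7.850e-06 = 2.532e-20 J = 0.1581 eV

0.1581 eV


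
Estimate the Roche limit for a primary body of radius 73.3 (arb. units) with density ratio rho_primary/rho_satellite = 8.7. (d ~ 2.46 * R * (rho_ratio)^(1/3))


d_Roche = 2.46 * 73.3 * 8.7^(1/3) = 370.8619

370.8619


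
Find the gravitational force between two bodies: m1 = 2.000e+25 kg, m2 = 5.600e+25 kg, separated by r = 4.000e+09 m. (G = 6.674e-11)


F = G*m1*m2/r^2 = 6.674e-11 * 2.000e+25 * 5.600e+25 / (4.000e+09)^2 = 6.674e-11 * 1.120e+51 / 1.600e+19 = 4.672e+21

4.672e+21 N


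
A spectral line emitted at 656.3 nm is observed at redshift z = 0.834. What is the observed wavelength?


lam_obs = lam_emit * (1 + z) = 656.3 * (1 + 0.834) = 1203.6542

1203.6542 nm


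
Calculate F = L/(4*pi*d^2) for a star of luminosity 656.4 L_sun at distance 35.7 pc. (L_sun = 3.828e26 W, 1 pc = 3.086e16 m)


F = L / (4*pi*d^2) = 2.513e+29 / (4*pi*(1.102e+18)^2) = 1.647e-08

1.647e-08 W/m^2


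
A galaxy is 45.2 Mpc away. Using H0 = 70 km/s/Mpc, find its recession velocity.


v = H0 * d = 70 * 45.2 = 3164.0

3164.0 km/s


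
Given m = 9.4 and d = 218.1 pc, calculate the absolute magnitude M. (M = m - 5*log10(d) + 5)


M = m - 5*log10(d) + 5 = 9.4 - 5*log10(218.1) + 5 = 2.7067

2.7067


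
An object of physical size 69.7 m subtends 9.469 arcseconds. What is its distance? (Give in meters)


D = size / theta_rad, theta_rad = 9.469 * pi/(180*3600) = 4.591e-05, D = 1.518e+06

1.518e+06 m


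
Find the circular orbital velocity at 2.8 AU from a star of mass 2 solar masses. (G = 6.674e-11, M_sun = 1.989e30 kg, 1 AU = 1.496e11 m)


v = sqrt(GM/r) = sqrt(6.674e-11 * 3.978e+30 / 4.189e+11) = 25175.6492

25175.6492 m/s


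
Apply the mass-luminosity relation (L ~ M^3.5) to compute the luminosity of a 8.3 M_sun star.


L/L_sun = (M/M_sun)^3.5 = 8.3^3.5 = 1647.3024

1647.3024 L_sun


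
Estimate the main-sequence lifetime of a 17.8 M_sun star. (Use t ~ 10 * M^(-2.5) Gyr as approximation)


t = 10 * M^(-2.5) = 10 * 17.8^(-2.5) = 0.0075

0.0075 Gyr


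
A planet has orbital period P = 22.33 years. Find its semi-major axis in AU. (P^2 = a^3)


a = P^(2/3) = 22.33^(2/3) = 7.9297

7.9297 AU


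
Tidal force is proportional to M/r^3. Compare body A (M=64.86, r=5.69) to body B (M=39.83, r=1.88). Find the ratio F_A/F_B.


Ratio = (M1/r1^3) / (M2/r2^3) = (64.86/5.69^3) / (39.83/1.88^3) = 0.0587

0.0587


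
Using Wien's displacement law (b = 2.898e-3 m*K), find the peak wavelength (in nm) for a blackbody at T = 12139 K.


lam_max = b / T = 2.898e-3 / 12139 = 2.387e-07 m = 238.7347 nm

238.7347 nm


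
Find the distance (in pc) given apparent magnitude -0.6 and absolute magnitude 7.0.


d = 10^((m - M + 5)/5) = 10^((-0.6 - 7.0 + 5)/5) = 0.302

0.302 pc


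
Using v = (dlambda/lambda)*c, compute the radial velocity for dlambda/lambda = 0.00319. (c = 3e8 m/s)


v = (dlambda/lambda) * c = 0.00319 * 3e8 = 957000.0

957000.0 m/s


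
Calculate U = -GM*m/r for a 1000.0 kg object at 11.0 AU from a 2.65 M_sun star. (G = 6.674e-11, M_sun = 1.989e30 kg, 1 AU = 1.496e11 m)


M = 2.65 * 1.989e30 kg = 5.27085e+30 kg; r = 11.0 AU * 1.496e11 m/AU = 1.6456e+12 m. U = -GM*m/r = -(6.674e-11 * 5.27085e+30 * 1000.0) / 1.6456e+12 = -2.138e+11

-2.138e+11 J


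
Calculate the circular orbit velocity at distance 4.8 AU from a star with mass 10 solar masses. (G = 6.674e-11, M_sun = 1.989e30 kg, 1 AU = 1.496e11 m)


v = sqrt(GM/r) = sqrt(6.674e-11 * 1.989e+31 / 7.181e+11) = 42995.6063

42995.6063 m/s


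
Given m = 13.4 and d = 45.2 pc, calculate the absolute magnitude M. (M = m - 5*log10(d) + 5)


M = m - 5*log10(d) + 5 = 13.4 - 5*log10(45.2) + 5 = 10.1243

10.1243


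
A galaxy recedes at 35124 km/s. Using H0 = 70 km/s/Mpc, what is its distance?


d = v / H0 = 35124 / 70 = 501.7714

501.7714 Mpc


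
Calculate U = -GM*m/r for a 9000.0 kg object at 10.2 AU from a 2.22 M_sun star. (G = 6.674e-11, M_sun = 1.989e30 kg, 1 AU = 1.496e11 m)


M = 2.22 * 1.989e30 kg = 4.41558e+30 kg; r = 10.2 AU * 1.496e11 m/AU = 1.52592e+12 m. U = -GM*m/r = -(6.674e-11 * 4.41558e+30 * 9000.0) / 1.52592e+12 = -1.738e+12

-1.738e+12 J


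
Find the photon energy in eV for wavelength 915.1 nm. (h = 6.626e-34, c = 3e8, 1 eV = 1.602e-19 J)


E = hc/lambda = 6.626e-34 * 3e8 / 9.151e-07 = 2.172e-19 J = 1.3559 eV

1.3559 eV


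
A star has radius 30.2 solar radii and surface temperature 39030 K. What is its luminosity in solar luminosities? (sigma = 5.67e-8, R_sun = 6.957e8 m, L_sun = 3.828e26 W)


R = 30.2 * 6.957e8 m = 2.101014e+10 m. L = 4*pi*R^2*sigma*T^4 = 4*pi*(2.101014e+10)^2 * 5.67e-8 * 39030^4 = 7.298691724e+32 W. L/L_sun = 7.298691724e+32 / 3.828e26 = 1.907e+06

1.907e+06 L_sun


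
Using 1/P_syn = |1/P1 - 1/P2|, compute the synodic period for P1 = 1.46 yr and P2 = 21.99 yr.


1/P_syn = |1/P1 - 1/P2| = |1/1.46 - 1/21.99| => P_syn = 1.5638

1.5638 years


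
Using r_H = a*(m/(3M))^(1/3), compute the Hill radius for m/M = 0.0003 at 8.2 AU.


r_H = a * (m/3M)^(1/3) = 8.2 * (0.0003/3)^(1/3) = 0.3806

0.3806 AU


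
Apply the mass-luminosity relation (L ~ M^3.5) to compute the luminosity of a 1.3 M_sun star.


L/L_sun = (M/M_sun)^3.5 = 1.3^3.5 = 2.505

2.505 L_sun


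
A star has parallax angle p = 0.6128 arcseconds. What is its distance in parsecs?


d = 1/p = 1/0.6128 = 1.6319

1.6319 pc


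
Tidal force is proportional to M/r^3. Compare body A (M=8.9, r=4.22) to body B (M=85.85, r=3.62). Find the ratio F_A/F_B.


Ratio = (M1/r1^3) / (M2/r2^3) = (8.9/4.22^3) / (85.85/3.62^3) = 0.0654

0.0654


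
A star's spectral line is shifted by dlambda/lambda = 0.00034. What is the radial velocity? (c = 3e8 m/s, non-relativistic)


v = (dlambda/lambda) * c = 0.00034 * 3e8 = 102000.0

102000.0 m/s


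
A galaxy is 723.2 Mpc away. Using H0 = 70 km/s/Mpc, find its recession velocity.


v = H0 * d = 70 * 723.2 = 50624.0

50624.0 km/s


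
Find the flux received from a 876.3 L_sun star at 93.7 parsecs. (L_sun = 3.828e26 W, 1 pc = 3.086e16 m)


F = L / (4*pi*d^2) = 3.354e+29 / (4*pi*(2.892e+18)^2) = 3.193e-09

3.193e-09 W/m^2


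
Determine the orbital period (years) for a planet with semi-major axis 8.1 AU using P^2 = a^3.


P = a^(3/2) = 8.1^1.5 = 23.053

23.053 years


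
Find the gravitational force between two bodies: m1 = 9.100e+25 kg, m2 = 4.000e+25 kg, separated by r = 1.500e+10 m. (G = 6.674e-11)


F = G*m1*m2/r^2 = 6.674e-11 * 9.100e+25 * 4.000e+25 / (1.500e+10)^2 = 6.674e-11 * 3.640e+51 / 2.250e+20 = 1.080e+21

1.080e+21 N


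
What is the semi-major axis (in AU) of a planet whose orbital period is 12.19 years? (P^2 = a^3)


a = P^(2/3) = 12.19^(2/3) = 5.2967

5.2967 AU


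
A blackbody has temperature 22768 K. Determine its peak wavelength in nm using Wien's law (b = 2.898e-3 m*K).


lam_max = b / T = 2.898e-3 / 22768 = 1.273e-07 m = 127.2839 nm

127.2839 nm


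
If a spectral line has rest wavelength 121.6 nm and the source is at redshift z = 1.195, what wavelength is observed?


lam_obs = lam_emit * (1 + z) = 121.6 * (1 + 1.195) = 266.912

266.912 nm


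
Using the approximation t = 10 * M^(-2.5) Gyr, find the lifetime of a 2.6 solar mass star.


t = 10 * M^(-2.5) = 10 * 2.6^(-2.5) = 0.9174

0.9174 Gyr


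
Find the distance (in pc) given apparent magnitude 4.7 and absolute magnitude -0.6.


d = 10^((m - M + 5)/5) = 10^((4.7 - -0.6 + 5)/5) = 114.8154

114.8154 pc


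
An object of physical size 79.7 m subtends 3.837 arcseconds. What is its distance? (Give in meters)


D = size / theta_rad, theta_rad = 3.837 * pi/(180*3600) = 1.860e-05, D = 4.284e+06

4.284e+06 m


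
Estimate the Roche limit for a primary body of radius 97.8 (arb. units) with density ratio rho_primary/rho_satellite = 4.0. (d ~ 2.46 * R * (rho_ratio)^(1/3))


d_Roche = 2.46 * 97.8 * 4.0^(1/3) = 381.9096

381.9096


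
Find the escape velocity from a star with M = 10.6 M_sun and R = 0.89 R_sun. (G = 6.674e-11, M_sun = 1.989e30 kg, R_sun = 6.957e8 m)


M = 10.6 * 1.989e30 kg = 2.10834e+31 kg; R = 0.89 * 6.957e8 m = 6.19173e+08 m. v_esc = sqrt(2GM/R) = sqrt(2 * 6.674e-11 * 2.10834e+31 / 6.19173e+08) = 2.132e+06

2.132e+06 m/s


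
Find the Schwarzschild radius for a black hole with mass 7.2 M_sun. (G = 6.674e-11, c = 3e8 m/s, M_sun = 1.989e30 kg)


M = 7.2 * 1.989e30 kg = 1.43208e+31 kg. rs = 2GM/c^2 = 2 * 6.674e-11 * 1.43208e+31 / (3e8)^2 = 21239.3376

21239.3376 m


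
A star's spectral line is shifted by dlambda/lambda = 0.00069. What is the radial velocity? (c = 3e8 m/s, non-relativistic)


v = (dlambda/lambda) * c = 0.00069 * 3e8 = 207000.0

207000.0 m/s


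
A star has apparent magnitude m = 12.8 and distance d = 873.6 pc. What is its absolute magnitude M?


M = m - 5*log10(d) + 5 = 12.8 - 5*log10(873.6) + 5 = 3.0934

3.0934


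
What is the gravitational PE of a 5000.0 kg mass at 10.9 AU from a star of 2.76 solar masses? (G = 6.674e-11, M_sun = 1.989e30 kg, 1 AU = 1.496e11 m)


M = 2.76 * 1.989e30 kg = 5.48964e+30 kg; r = 10.9 AU * 1.496e11 m/AU = 1.63064e+12 m. U = -GM*m/r = -(6.674e-11 * 5.48964e+30 * 5000.0) / 1.63064e+12 = -1.123e+12

-1.123e+12 J


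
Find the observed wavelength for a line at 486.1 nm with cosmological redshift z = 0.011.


lam_obs = lam_emit * (1 + z) = 486.1 * (1 + 0.011) = 491.4471

491.4471 nm


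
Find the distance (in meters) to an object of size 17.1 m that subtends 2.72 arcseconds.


D = size / theta_rad, theta_rad = 2.72 * pi/(180*3600) = 1.319e-05, D = 1.297e+06

1.297e+06 m


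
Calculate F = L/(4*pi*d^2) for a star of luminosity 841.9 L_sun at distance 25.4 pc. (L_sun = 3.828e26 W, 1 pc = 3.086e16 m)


F = L / (4*pi*d^2) = 3.223e+29 / (4*pi*(7.838e+17)^2) = 4.174e-08

4.174e-08 W/m^2


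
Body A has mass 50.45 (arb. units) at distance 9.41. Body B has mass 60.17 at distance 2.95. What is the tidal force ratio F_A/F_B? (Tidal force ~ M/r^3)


Ratio = (M1/r1^3) / (M2/r2^3) = (50.45/9.41^3) / (60.17/2.95^3) = 0.0258

0.0258


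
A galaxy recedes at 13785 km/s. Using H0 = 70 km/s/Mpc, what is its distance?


d = v / H0 = 13785 / 70 = 196.9286

196.9286 Mpc


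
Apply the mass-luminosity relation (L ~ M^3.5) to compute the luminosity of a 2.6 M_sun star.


L/L_sun = (M/M_sun)^3.5 = 2.6^3.5 = 28.3404

28.3404 L_sun


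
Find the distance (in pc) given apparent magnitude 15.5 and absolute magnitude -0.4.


d = 10^((m - M + 5)/5) = 10^((15.5 - -0.4 + 5)/5) = 15135.6125

15135.6125 pc


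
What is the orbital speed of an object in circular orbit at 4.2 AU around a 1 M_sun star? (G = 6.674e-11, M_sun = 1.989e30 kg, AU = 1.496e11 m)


v = sqrt(GM/r) = sqrt(6.674e-11 * 1.989e+30 / 6.283e+11) = 14535.1678

14535.1678 m/s


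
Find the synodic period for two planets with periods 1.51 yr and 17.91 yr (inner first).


1/P_syn = |1/P1 - 1/P2| = |1/1.51 - 1/17.91| => P_syn = 1.649

1.649 years


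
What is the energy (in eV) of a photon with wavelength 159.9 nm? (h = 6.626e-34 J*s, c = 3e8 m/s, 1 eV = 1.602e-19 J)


E = hc/lambda = 6.626e-34 * 3e8 / 1.599e-07 = 1.243e-18 J = 7.76 eV

7.76 eV


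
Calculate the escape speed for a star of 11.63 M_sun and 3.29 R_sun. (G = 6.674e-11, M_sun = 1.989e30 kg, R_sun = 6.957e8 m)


M = 11.63 * 1.989e30 kg = 2.313207e+31 kg; R = 3.29 * 6.957e8 m = 2.288853e+09 m. v_esc = sqrt(2GM/R) = sqrt(2 * 6.674e-11 * 2.313207e+31 / 2.288853e+09) = 1.161e+06

1.161e+06 m/s


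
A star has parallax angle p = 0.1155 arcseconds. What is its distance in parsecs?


d = 1/p = 1/0.1155 = 8.658

8.658 pc


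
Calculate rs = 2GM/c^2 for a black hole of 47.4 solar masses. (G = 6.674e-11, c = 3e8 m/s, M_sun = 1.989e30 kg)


M = 47.4 * 1.989e30 kg = 9.42786e+31 kg. rs = 2GM/c^2 = 2 * 6.674e-11 * 9.42786e+31 / (3e8)^2 = 139825.6392

139825.6392 m


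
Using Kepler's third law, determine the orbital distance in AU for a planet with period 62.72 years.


a = P^(2/3) = 62.72^(2/3) = 15.7859

15.7859 AU


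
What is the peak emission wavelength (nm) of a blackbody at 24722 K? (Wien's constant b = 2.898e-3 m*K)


lam_max = b / T = 2.898e-3 / 24722 = 1.172e-07 m = 117.2235 nm

117.2235 nm


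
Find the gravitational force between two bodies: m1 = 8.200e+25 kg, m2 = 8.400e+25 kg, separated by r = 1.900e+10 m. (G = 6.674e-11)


F = G*m1*m2/r^2 = 6.674e-11 * 8.200e+25 * 8.400e+25 / (1.900e+10)^2 = 6.674e-11 * 6.888e+51 / 3.610e+20 = 1.273e+21

1.273e+21 N


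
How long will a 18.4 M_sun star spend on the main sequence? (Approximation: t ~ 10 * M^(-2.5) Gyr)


t = 10 * M^(-2.5) = 10 * 18.4^(-2.5) = 0.0069

0.0069 Gyr


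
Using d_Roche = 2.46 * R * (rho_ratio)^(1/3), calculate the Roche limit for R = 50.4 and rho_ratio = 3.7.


d_Roche = 2.46 * 50.4 * 3.7^(1/3) = 191.7636

191.7636


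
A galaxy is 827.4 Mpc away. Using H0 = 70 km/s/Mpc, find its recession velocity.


v = H0 * d = 70 * 827.4 = 57918.0

57918.0 km/s


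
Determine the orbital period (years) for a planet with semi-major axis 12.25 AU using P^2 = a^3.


P = a^(3/2) = 12.25^1.5 = 42.875

42.875 years


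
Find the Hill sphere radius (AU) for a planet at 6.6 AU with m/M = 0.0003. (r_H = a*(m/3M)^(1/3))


r_H = a * (m/3M)^(1/3) = 6.6 * (0.0003/3)^(1/3) = 0.3063

0.3063 AU


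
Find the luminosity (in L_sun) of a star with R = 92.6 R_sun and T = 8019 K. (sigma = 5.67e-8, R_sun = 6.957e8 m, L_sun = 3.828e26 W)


R = 92.6 * 6.957e8 m = 6.442182e+10 m. L = 4*pi*R^2*sigma*T^4 = 4*pi*(6.442182e+10)^2 * 5.67e-8 * 8019^4 = 1.222755871e+31 W. L/L_sun = 1.222755871e+31 / 3.828e26 = 31942.4209

31942.4209 L_sun


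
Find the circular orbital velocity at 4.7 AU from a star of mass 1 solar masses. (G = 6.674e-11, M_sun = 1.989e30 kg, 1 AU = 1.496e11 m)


v = sqrt(GM/r) = sqrt(6.674e-11 * 1.989e+30 / 7.031e+11) = 13740.2858

13740.2858 m/s


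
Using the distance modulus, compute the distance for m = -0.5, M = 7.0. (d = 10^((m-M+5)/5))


d = 10^((m - M + 5)/5) = 10^((-0.5 - 7.0 + 5)/5) = 0.3162

0.3162 pc


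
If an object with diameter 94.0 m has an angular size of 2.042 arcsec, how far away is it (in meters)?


D = size / theta_rad, theta_rad = 2.042 * pi/(180*3600) = 9.900e-06, D = 9.495e+06

9.495e+06 m


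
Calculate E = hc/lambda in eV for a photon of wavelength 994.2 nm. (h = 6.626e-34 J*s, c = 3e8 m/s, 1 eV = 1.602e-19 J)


E = hc/lambda = 6.626e-34 * 3e8 / 9.942e-07 = 1.999e-19 J = 1.2481 eV

1.2481 eV


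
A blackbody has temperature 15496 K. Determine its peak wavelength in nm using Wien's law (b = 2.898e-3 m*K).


lam_max = b / T = 2.898e-3 / 15496 = 1.870e-07 m = 187.016 nm

187.016 nm


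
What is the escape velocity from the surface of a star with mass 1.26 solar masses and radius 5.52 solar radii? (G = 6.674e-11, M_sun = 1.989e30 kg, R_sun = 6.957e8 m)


M = 1.26 * 1.989e30 kg = 2.50614e+30 kg; R = 5.52 * 6.957e8 m = 3.840264e+09 m. v_esc = sqrt(2GM/R) = sqrt(2 * 6.674e-11 * 2.50614e+30 / 3.840264e+09) = 295141.4609

295141.4609 m/s


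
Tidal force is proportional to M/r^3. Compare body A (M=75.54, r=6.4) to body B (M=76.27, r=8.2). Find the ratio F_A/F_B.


Ratio = (M1/r1^3) / (M2/r2^3) = (75.54/6.4^3) / (76.27/8.2^3) = 2.0832

2.0832


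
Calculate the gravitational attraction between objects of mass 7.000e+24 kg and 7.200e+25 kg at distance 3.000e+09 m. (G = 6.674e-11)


F = G*m1*m2/r^2 = 6.674e-11 * 7.000e+24 * 7.200e+25 / (3.000e+09)^2 = 6.674e-11 * 5.040e+50 / 9.000e+18 = 3.737e+21

3.737e+21 N


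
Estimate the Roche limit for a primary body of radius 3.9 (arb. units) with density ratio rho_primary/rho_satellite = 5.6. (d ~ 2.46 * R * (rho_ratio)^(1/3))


d_Roche = 2.46 * 3.9 * 5.6^(1/3) = 17.0371

17.0371


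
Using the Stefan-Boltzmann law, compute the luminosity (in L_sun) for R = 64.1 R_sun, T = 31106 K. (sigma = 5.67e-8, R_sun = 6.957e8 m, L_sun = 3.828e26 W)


R = 64.1 * 6.957e8 m = 4.459437e+10 m. L = 4*pi*R^2*sigma*T^4 = 4*pi*(4.459437e+10)^2 * 5.67e-8 * 31106^4 = 1.326568435e+33 W. L/L_sun = 1.326568435e+33 / 3.828e26 = 3.465e+06

3.465e+06 L_sun


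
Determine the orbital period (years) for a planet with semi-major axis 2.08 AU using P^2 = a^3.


P = a^(3/2) = 2.08^1.5 = 2.9998

2.9998 years


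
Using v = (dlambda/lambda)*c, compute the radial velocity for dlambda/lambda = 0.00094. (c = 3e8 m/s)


v = (dlambda/lambda) * c = 0.00094 * 3e8 = 282000.0

282000.0 m/s


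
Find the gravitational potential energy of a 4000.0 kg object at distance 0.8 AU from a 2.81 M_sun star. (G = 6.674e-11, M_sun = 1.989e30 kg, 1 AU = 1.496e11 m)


M = 2.81 * 1.989e30 kg = 5.58909e+30 kg; r = 0.8 AU * 1.496e11 m/AU = 1.1968e+11 m. U = -GM*m/r = -(6.674e-11 * 5.58909e+30 * 4000.0) / 1.1968e+11 = -1.247e+13

-1.247e+13 J


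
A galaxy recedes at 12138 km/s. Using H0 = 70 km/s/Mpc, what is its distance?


d = v / H0 = 12138 / 70 = 173.4

173.4 Mpc


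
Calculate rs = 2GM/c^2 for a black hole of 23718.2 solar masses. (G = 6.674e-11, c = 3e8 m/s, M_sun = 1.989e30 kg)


M = 23718.2 * 1.989e30 kg = 4.71754998e+34 kg. rs = 2GM/c^2 = 2 * 6.674e-11 * 4.71754998e+34 / (3e8)^2 = 6.997e+07

6.997e+07 m


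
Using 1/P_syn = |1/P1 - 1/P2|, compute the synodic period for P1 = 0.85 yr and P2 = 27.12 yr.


1/P_syn = |1/P1 - 1/P2| = |1/0.85 - 1/27.12| => P_syn = 0.8775

0.8775 years


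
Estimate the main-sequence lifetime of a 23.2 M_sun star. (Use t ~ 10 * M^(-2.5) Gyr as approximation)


t = 10 * M^(-2.5) = 10 * 23.2^(-2.5) = 0.0039

0.0039 Gyr


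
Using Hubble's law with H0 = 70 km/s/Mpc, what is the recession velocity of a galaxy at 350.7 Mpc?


v = H0 * d = 70 * 350.7 = 24549.0

24549.0 km/s


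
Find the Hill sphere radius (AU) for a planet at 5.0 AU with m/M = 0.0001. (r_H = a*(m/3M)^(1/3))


r_H = a * (m/3M)^(1/3) = 5.0 * (0.0001/3)^(1/3) = 0.1609

0.1609 AU


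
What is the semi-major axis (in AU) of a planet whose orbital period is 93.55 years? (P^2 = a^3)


a = P^(2/3) = 93.55^(2/3) = 20.6077

20.6077 AU


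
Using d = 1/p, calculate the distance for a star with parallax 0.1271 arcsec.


d = 1/p = 1/0.1271 = 7.8678

7.8678 pc


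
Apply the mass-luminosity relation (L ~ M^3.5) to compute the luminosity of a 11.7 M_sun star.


L/L_sun = (M/M_sun)^3.5 = 11.7^3.5 = 5478.3593

5478.3593 L_sun


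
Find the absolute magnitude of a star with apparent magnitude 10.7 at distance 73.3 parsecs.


M = m - 5*log10(d) + 5 = 10.7 - 5*log10(73.3) + 5 = 6.3745

6.3745


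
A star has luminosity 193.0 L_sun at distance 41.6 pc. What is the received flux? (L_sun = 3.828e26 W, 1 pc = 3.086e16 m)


F = L / (4*pi*d^2) = 7.388e+28 / (4*pi*(1.284e+18)^2) = 3.567e-09

3.567e-09 W/m^2


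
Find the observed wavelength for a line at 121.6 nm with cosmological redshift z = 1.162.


lam_obs = lam_emit * (1 + z) = 121.6 * (1 + 1.162) = 262.8992

262.8992 nm


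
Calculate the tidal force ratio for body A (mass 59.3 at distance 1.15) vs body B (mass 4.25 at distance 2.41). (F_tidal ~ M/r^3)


Ratio = (M1/r1^3) / (M2/r2^3) = (59.3/1.15^3) / (4.25/2.41^3) = 128.4173

128.4173


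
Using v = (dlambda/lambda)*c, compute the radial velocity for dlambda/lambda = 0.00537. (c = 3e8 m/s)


v = (dlambda/lambda) * c = 0.00537 * 3e8 = 1.611e+06

1.611e+06 m/s


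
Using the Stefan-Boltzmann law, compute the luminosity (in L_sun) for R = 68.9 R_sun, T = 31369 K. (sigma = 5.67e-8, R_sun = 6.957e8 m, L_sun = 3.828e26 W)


R = 68.9 * 6.957e8 m = 4.793373e+10 m. L = 4*pi*R^2*sigma*T^4 = 4*pi*(4.793373e+10)^2 * 5.67e-8 * 31369^4 = 1.585178124e+33 W. L/L_sun = 1.585178124e+33 / 3.828e26 = 4.141e+06

4.141e+06 L_sun


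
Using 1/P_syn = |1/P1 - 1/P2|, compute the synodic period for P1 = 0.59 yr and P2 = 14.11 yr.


1/P_syn = |1/P1 - 1/P2| = |1/0.59 - 1/14.11| => P_syn = 0.6157

0.6157 years


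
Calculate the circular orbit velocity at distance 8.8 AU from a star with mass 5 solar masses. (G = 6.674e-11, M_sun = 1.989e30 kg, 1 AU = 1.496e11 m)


v = sqrt(GM/r) = sqrt(6.674e-11 * 9.945e+30 / 1.316e+12) = 22453.7231

22453.7231 m/s


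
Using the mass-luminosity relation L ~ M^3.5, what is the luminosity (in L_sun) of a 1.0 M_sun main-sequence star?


L/L_sun = (M/M_sun)^3.5 = 1.0^3.5 = 1.0

1.0 L_sun


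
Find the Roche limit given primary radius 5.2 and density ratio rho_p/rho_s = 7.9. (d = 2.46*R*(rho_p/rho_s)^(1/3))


d_Roche = 2.46 * 5.2 * 7.9^(1/3) = 25.477

25.477


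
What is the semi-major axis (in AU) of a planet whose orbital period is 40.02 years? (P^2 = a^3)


a = P^(2/3) = 40.02^(2/3) = 11.7

11.7 AU


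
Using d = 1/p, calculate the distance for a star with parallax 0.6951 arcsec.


d = 1/p = 1/0.6951 = 1.4386

1.4386 pc


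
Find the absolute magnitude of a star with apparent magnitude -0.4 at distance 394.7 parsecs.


M = m - 5*log10(d) + 5 = -0.4 - 5*log10(394.7) + 5 = -8.3813

-8.3813


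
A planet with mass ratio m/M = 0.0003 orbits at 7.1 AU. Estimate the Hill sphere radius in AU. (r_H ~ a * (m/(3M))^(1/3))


r_H = a * (m/3M)^(1/3) = 7.1 * (0.0003/3)^(1/3) = 0.3296

0.3296 AU


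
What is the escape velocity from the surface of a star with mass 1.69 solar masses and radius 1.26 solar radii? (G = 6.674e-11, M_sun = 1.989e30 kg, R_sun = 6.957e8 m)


M = 1.69 * 1.989e30 kg = 3.36141e+30 kg; R = 1.26 * 6.957e8 m = 8.76582e+08 m. v_esc = sqrt(2GM/R) = sqrt(2 * 6.674e-11 * 3.36141e+30 / 8.76582e+08) = 715438.9307

715438.9307 m/s


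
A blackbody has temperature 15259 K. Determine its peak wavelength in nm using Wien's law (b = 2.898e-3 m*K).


lam_max = b / T = 2.898e-3 / 15259 = 1.899e-07 m = 189.9207 nm

189.9207 nm


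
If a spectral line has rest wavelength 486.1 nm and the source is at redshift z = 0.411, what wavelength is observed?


lam_obs = lam_emit * (1 + z) = 486.1 * (1 + 0.411) = 685.8871

685.8871 nm


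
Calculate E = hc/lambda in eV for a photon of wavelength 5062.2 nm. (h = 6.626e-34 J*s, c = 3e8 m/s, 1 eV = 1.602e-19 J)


E = hc/lambda = 6.626e-34 * 3e8 / 5.062e-06 = 3.927e-20 J = 0.2451 eV

0.2451 eV


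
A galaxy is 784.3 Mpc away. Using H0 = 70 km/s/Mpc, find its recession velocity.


v = H0 * d = 70 * 784.3 = 54901.0

54901.0 km/s


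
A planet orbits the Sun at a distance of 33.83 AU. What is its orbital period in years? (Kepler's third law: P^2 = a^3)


P = a^(3/2) = 33.83^1.5 = 196.7673

196.7673 years


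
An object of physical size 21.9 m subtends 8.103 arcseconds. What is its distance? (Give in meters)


D = size / theta_rad, theta_rad = 8.103 * pi/(180*3600) = 3.928e-05, D = 557472.4493

557472.4493 m


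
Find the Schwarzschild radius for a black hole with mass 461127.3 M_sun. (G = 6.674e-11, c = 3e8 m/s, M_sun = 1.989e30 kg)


M = 461127.3 * 1.989e30 kg = 9.171821997e+35 kg. rs = 2GM/c^2 = 2 * 6.674e-11 * 9.171821997e+35 / (3e8)^2 = 1.360e+09

1.360e+09 m


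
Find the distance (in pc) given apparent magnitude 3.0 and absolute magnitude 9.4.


d = 10^((m - M + 5)/5) = 10^((3.0 - 9.4 + 5)/5) = 0.5248

0.5248 pc


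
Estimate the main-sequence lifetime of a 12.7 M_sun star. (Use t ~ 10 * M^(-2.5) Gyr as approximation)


t = 10 * M^(-2.5) = 10 * 12.7^(-2.5) = 0.0174

0.0174 Gyr


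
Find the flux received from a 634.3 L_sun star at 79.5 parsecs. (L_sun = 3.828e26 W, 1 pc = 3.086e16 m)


F = L / (4*pi*d^2) = 2.428e+29 / (4*pi*(2.453e+18)^2) = 3.210e-09

3.210e-09 W/m^2


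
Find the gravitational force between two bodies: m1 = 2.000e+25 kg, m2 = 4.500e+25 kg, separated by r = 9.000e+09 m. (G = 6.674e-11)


F = G*m1*m2/r^2 = 6.674e-11 * 2.000e+25 * 4.500e+25 / (9.000e+09)^2 = 6.674e-11 * 9.000e+50 / 8.100e+19 = 7.416e+20

7.416e+20 N


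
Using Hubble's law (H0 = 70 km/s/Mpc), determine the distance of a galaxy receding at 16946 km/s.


d = v / H0 = 16946 / 70 = 242.0857

242.0857 Mpc


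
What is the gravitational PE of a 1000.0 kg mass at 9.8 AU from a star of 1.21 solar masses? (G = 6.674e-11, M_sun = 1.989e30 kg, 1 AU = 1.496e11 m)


M = 1.21 * 1.989e30 kg = 2.40669e+30 kg; r = 9.8 AU * 1.496e11 m/AU = 1.46608e+12 m. U = -GM*m/r = -(6.674e-11 * 2.40669e+30 * 1000.0) / 1.46608e+12 = -1.096e+11

-1.096e+11 J


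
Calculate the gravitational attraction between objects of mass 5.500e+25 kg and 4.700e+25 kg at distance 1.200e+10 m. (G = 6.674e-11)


F = G*m1*m2/r^2 = 6.674e-11 * 5.500e+25 * 4.700e+25 / (1.200e+10)^2 = 6.674e-11 * 2.585e+51 / 1.440e+20 = 1.198e+21

1.198e+21 N


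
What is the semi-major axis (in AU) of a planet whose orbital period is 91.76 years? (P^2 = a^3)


a = P^(2/3) = 91.76^(2/3) = 20.344

20.344 AU


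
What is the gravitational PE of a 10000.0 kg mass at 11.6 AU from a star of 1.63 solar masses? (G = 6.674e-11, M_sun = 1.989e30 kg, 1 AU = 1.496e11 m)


M = 1.63 * 1.989e30 kg = 3.24207e+30 kg; r = 11.6 AU * 1.496e11 m/AU = 1.73536e+12 m. U = -GM*m/r = -(6.674e-11 * 3.24207e+30 * 10000.0) / 1.73536e+12 = -1.247e+12

-1.247e+12 J


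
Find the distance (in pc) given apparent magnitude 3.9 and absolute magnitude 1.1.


d = 10^((m - M + 5)/5) = 10^((3.9 - 1.1 + 5)/5) = 36.3078

36.3078 pc


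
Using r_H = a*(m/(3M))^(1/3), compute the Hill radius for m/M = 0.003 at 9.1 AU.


r_H = a * (m/3M)^(1/3) = 9.1 * (0.003/3)^(1/3) = 0.91

0.91 AU


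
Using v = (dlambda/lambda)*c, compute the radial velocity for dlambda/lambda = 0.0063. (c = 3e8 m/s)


v = (dlambda/lambda) * c = 0.0063 * 3e8 = 1.890e+06

1.890e+06 m/s


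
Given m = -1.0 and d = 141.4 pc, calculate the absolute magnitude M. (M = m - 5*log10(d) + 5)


M = m - 5*log10(d) + 5 = -1.0 - 5*log10(141.4) + 5 = -6.7522

-6.7522


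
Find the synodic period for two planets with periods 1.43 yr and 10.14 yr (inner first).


1/P_syn = |1/P1 - 1/P2| = |1/1.43 - 1/10.14| => P_syn = 1.6648

1.6648 years


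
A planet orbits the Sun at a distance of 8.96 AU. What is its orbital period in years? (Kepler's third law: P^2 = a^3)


P = a^(3/2) = 8.96^1.5 = 26.8202

26.8202 years


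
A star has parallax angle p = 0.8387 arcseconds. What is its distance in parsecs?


d = 1/p = 1/0.8387 = 1.1923

1.1923 pc


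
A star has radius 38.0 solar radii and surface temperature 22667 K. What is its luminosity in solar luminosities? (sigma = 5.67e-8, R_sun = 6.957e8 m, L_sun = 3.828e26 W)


R = 38.0 * 6.957e8 m = 2.64366e+10 m. L = 4*pi*R^2*sigma*T^4 = 4*pi*(2.64366e+10)^2 * 5.67e-8 * 22667^4 = 1.314559661e+32 W. L/L_sun = 1.314559661e+32 / 3.828e26 = 343406.3901

343406.3901 L_sun


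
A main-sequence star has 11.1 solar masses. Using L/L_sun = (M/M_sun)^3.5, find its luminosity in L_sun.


L/L_sun = (M/M_sun)^3.5 = 11.1^3.5 = 4556.49

4556.49 L_sun


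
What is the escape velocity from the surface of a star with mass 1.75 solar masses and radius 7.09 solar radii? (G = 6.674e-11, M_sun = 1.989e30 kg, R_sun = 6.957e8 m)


M = 1.75 * 1.989e30 kg = 3.48075e+30 kg; R = 7.09 * 6.957e8 m = 4.932513e+09 m. v_esc = sqrt(2GM/R) = sqrt(2 * 6.674e-11 * 3.48075e+30 / 4.932513e+09) = 306909.5452

306909.5452 m/s


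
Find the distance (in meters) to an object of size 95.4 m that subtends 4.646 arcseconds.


D = size / theta_rad, theta_rad = 4.646 * pi/(180*3600) = 2.252e-05, D = 4.235e+06

4.235e+06 m


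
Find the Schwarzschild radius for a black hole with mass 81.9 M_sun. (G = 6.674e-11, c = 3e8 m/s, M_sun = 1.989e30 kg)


M = 81.9 * 1.989e30 kg = 1.628991e+32 kg. rs = 2GM/c^2 = 2 * 6.674e-11 * 1.628991e+32 / (3e8)^2 = 241597.4652

241597.4652 m


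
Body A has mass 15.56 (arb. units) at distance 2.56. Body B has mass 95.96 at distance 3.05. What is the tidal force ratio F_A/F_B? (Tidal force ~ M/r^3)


Ratio = (M1/r1^3) / (M2/r2^3) = (15.56/2.56^3) / (95.96/3.05^3) = 0.2742

0.2742


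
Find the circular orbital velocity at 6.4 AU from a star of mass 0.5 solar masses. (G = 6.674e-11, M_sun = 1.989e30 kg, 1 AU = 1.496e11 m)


v = sqrt(GM/r) = sqrt(6.674e-11 * 9.945e+29 / 9.574e+11) = 8326.0634

8326.0634 m/s


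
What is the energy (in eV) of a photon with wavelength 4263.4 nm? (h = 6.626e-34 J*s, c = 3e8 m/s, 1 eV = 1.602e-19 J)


E = hc/lambda = 6.626e-34 * 3e8 / 4.263e-06 = 4.662e-20 J = 0.291 eV

0.291 eV


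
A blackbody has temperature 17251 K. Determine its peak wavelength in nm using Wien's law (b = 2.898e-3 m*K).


lam_max = b / T = 2.898e-3 / 17251 = 1.680e-07 m = 167.9903 nm

167.9903 nm


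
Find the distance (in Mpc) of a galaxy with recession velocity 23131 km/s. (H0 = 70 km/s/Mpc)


d = v / H0 = 23131 / 70 = 330.4429

330.4429 Mpc


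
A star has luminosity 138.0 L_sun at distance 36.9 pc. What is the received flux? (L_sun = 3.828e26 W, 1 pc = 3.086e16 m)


F = L / (4*pi*d^2) = 5.283e+28 / (4*pi*(1.139e+18)^2) = 3.242e-09

3.242e-09 W/m^2


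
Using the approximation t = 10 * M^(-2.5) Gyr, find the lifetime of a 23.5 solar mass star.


t = 10 * M^(-2.5) = 10 * 23.5^(-2.5) = 0.0037

0.0037 Gyr


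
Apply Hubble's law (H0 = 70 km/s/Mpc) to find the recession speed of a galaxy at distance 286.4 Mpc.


v = H0 * d = 70 * 286.4 = 20048.0

20048.0 km/s


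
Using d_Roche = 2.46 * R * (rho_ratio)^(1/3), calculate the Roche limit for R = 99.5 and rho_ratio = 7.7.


d_Roche = 2.46 * 99.5 * 7.7^(1/3) = 483.3426

483.3426


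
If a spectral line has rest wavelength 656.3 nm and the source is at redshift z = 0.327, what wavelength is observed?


lam_obs = lam_emit * (1 + z) = 656.3 * (1 + 0.327) = 870.9101

870.9101 nm


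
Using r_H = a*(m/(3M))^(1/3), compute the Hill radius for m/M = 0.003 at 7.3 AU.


r_H = a * (m/3M)^(1/3) = 7.3 * (0.003/3)^(1/3) = 0.73

0.73 AU


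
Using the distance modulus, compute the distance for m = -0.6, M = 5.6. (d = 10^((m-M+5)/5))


d = 10^((m - M + 5)/5) = 10^((-0.6 - 5.6 + 5)/5) = 0.5754

0.5754 pc


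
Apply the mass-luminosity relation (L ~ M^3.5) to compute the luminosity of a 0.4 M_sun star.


L/L_sun = (M/M_sun)^3.5 = 0.4^3.5 = 0.0405

0.0405 L_sun


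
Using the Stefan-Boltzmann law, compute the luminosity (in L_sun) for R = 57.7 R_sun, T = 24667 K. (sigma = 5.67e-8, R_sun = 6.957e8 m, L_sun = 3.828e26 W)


R = 57.7 * 6.957e8 m = 4.014189e+10 m. L = 4*pi*R^2*sigma*T^4 = 4*pi*(4.014189e+10)^2 * 5.67e-8 * 24667^4 = 4.250635757e+32 W. L/L_sun = 4.250635757e+32 / 3.828e26 = 1.110e+06

1.110e+06 L_sun
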